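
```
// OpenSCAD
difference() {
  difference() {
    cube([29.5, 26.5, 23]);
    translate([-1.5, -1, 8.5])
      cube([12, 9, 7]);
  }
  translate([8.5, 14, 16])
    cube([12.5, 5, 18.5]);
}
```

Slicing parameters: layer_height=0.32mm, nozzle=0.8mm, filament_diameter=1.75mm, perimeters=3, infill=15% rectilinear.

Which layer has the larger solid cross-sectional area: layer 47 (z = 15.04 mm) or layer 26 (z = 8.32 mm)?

layer 26 (z = 8.32 mm)

Layer 47 (z = 15.04): the cube is present — its section is the full 29.5×26.5 rectangle (area 781.75 mm²); the cube at (-1.5, -1) (footprint 12×9) is included at this height (area 108.00 mm²); After the difference (first − rest): starting from the 29.5×26.5 cube (781.75 mm²), the 12×9 cube at (-1.5, -1) partially overlaps it — only the 84.00 mm² overlap (of its 108.00 mm²) is removed, clipping the outline — area = 697.75 mm²; the cube at (8.5, 14) is absent (z outside [16, 34.5]); Taking the first minus the rest: none of the subtracted shapes is present at this height, so that combined region is unchanged — area = 697.75 mm². So its area = 697.75 mm². Layer 26 (z = 8.32): the cube (footprint 29.5×26.5) is included at this height (area 781.75 mm²); the cube at (-1.5, -1) does not reach this height (z outside [8.5, 15.5]); After the difference (first − rest): none of the subtracted shapes is present at this height, so the 29.5×26.5 cube is unchanged — area = 781.75 mm²; the cube at (8.5, 14) does not reach this height (z outside [16, 34.5]); Subtracting the remaining from the first: none of the subtracted shapes is present at this height, so the result so far is unchanged — area = 781.75 mm². So its area = 781.75 mm². Layer 26 is larger (781.75 vs 697.75 mm²).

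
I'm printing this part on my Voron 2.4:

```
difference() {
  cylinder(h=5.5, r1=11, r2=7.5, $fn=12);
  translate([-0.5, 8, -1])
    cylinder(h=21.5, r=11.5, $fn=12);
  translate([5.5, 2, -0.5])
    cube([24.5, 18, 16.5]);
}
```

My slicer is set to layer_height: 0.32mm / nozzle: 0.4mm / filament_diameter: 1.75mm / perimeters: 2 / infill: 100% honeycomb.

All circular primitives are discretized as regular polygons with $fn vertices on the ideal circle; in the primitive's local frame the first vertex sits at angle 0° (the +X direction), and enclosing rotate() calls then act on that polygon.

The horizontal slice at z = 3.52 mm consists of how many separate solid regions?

At z = 3.52 mm: the cone contributes a regular 12-gon of circumradius 8.760 (interpolated between r1=11 and r2=7.5 at t=0.640); the r=11.5 cylinder at (-0.5, 8) contributes a regular 12-gon of circumradius 11.5; the cube at (5.5, 2) is present — its section is the full 24.5×18 rectangle; Subtracting the remaining from the first: starting from the cone, the r=11.5 cylinder at (-0.5, 8) partially overlaps it — only the 149.27 mm² overlap (of its 396.75 mm²) is removed, clipping the outline; the 24.5×18 cube at (5.5, 2) misses the remaining region (no effect) — 1 connected region. The result has 1 disconnected region.

1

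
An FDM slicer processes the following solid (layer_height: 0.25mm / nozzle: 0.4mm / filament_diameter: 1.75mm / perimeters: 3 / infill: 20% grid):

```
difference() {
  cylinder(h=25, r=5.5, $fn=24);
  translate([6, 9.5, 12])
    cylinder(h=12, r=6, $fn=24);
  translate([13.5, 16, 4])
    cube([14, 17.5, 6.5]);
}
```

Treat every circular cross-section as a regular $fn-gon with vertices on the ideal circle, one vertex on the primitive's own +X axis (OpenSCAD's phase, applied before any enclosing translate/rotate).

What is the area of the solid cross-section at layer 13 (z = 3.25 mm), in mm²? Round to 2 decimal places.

93.95 mm²

At z = 3.25 mm: the r=5.5 cylinder gives a regular 24-gon of circumradius 5.5 (constant along its height) (area = (24/2)·5.500²·sin(360°/24) = 93.95 mm²); the cylinder at (6, 9.5) is not intersected at this z (z outside [12, 24]); the cube at (13.5, 16) does not reach this height (z outside [4, 10.5]); Taking the first minus the rest: none of the subtracted shapes is present at this height, so the r=5.5 cylinder is unchanged — area = 93.95 mm². Overall, the cross-section is a single solid region. Net area = 93.95 mm².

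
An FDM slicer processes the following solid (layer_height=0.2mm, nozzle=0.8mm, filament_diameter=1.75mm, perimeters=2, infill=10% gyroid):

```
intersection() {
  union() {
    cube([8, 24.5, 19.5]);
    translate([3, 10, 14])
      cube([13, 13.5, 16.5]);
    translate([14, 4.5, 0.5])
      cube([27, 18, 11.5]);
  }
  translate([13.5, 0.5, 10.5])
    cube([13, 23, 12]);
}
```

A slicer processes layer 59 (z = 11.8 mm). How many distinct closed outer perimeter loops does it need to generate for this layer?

1

At z = 11.8 mm: the 8×24.5 cube contributes its full rectangle; the cube at (3, 10) is not intersected at this z (z outside [14, 30.5]); the cube at (14, 4.5) is present — its section is the full 27×18 rectangle; Merging all regions: the 2 present regions are separate (no shared area or edge), so areas and boundary lengths simply add and each stays a separate island — 2 connected regions; the 13×23 cube at (13.5, 0.5) contributes its full rectangle; Keeping only the common overlap: the 13×23 cube at (13.5, 0.5) partially overlaps the result so far; clipping to the common part keeps 225.00 mm² — 1 connected region. The result has 1 disconnected region.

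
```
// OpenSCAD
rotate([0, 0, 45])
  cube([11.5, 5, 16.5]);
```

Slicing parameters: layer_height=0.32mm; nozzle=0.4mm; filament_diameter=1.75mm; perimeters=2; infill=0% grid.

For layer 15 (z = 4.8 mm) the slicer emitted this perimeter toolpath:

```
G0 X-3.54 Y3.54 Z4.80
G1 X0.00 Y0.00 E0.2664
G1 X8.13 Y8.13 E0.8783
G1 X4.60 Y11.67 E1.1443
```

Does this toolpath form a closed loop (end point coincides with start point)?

Start point (G0): (-3.54, 3.54). End point (last G1): the path does not return to the start — open.

no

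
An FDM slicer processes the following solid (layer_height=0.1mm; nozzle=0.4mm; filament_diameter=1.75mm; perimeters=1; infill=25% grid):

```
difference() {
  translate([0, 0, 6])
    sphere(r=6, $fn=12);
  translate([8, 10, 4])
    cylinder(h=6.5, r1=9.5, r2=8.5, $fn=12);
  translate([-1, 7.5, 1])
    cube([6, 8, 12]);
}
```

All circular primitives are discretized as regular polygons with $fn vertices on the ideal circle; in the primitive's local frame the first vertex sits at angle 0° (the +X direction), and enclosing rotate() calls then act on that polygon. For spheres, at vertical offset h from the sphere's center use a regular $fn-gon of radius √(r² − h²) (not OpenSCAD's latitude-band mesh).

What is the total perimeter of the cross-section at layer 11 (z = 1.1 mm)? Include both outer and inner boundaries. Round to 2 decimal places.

21.51 mm

At z = 1.1 mm: the r=6 sphere slices to a regular 12-gon of circumradius 3.463 (√(r²−h²) with h=4.9 from center) (perimeter = 2·12·3.463·sin(180°/12) = 21.51 mm); the cone at (8, 10) is not intersected at this z (z outside [4, 10.5]); the cube at (-1, 7.5) (footprint 6×8) is included at this height (perimeter 28.00 mm); Taking the first minus the rest: starting from the r=6 sphere, the 6×8 cube at (-1, 7.5) misses the remaining region (no effect) — boundary = 21.51 mm. Overall, the cross-section is a single solid region. Total boundary length (outer) = 21.51 mm.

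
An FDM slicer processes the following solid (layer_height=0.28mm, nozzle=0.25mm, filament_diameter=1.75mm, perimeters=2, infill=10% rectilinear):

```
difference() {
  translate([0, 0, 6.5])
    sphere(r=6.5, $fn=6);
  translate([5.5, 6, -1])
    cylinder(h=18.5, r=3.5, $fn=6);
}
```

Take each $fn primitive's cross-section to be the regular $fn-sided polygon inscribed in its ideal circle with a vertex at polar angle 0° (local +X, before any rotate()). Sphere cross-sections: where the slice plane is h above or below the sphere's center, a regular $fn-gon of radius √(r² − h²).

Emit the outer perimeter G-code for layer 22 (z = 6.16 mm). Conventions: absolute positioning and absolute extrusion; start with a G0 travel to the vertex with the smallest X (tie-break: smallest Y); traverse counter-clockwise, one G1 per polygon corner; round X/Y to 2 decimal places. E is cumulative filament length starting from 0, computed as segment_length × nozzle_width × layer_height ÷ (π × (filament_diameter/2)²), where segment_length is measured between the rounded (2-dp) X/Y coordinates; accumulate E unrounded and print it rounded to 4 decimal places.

G0 X-6.49 Y0.00 Z6.16
G1 X-3.25 Y-5.62 E0.1888
G1 X3.25 Y-5.62 E0.3780
G1 X6.49 Y0.00 E0.5667
G1 X4.78 Y2.97 E0.6665
G1 X3.75 Y2.97 E0.6965
G1 X2.22 Y5.62 E0.7855
G1 X-3.25 Y5.62 E0.9447
G1 X-6.49 Y0.00 E1.1335

At z = 6.16 mm: the sphere: section is a regular 6-gon, circumradius = √(r²−h²) = √(6.5²−0.34²) = 6.491; the r=3.5 cylinder at (5.5, 6) contributes a regular 6-gon of circumradius 3.5; Taking the first minus the rest: starting from the r=6.5 sphere, the r=3.5 cylinder at (5.5, 6) partially overlaps it — only the 2.72 mm² overlap (of its 31.83 mm²) is removed, clipping the outline — 1 connected region. The outline is a single polygon with 8 vertices. Extrusion per mm of travel: 0.25 × 0.28 / (π × 0.875²) = 0.029103. Accumulating E over each segment gives final E = 1.1335.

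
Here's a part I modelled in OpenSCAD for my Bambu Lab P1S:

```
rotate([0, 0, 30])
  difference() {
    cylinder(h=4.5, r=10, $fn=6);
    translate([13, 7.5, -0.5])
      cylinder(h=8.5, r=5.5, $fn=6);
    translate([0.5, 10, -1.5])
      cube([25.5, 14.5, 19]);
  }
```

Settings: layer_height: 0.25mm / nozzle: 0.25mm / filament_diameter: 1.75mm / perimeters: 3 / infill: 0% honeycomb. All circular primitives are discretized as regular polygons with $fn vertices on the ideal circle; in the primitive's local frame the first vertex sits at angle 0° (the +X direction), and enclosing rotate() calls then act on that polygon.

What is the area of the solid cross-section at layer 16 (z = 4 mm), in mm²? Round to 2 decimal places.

At z = 4 mm: the r=10 cylinder contributes a regular 6-gon of circumradius 10 (area = (6/2)·10.000²·sin(360°/6) = 259.81 mm²); the r=5.5 cylinder at (13, 7.5) gives a regular 6-gon of circumradius 5.5 (constant along its height) (area = (6/2)·5.500²·sin(360°/6) = 78.59 mm²); the 25.5×14.5 cube at (0.5, 10) contributes its full rectangle (area 369.75 mm²); After the difference (first − rest): starting from the r=10 cylinder (259.81 mm²), the r=5.5 cylinder at (13, 7.5) misses the remaining region (no effect); the 25.5×14.5 cube at (0.5, 10) misses the remaining region (no effect) — area = 259.81 mm²; (whole slice rotated 30° about Z — lengths, areas and connectivity unchanged). Overall, the cross-section is a single solid region. Net area = 259.81 mm².

259.81 mm²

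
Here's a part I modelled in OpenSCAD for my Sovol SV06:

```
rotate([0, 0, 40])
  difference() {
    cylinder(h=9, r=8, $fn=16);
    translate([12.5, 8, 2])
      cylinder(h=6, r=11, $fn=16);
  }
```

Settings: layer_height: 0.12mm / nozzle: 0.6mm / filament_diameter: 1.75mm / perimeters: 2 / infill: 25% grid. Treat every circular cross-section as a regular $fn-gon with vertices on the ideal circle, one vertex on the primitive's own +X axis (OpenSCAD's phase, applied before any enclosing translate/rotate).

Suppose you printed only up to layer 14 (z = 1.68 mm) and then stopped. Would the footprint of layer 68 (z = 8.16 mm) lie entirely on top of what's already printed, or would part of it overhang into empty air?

Compare the two slices. At z = 1.68: the r=8 cylinder gives a regular 16-gon of circumradius 8 (constant along its height) (area = (16/2)·8.000²·sin(360°/16) = 195.93 mm²); the cylinder at (12.5, 8) is absent (z outside [2, 8]); Subtracting the remaining from the first: none of the subtracted shapes is present at this height, so the r=8 cylinder is unchanged — area = 195.93 mm²; (rotated 40° about Z; rotation is an isometry so areas/perimeters/island counts are preserved). At z = 8.16: the cylinder: section is a regular 16-gon, circumradius r=8 (area = (16/2)·8.000²·sin(360°/16) = 195.93 mm²); the cylinder at (12.5, 8) does not reach this height (z outside [2, 8]); Subtracting the remaining from the first: none of the subtracted shapes is present at this height, so the r=8 cylinder is unchanged — area = 195.93 mm²; (whole slice rotated 40° about Z — lengths, areas and connectivity unchanged). Checking containment: the cross-section at z = 8.16 is a subset of the cross-section at z = 1.68.

entirely on top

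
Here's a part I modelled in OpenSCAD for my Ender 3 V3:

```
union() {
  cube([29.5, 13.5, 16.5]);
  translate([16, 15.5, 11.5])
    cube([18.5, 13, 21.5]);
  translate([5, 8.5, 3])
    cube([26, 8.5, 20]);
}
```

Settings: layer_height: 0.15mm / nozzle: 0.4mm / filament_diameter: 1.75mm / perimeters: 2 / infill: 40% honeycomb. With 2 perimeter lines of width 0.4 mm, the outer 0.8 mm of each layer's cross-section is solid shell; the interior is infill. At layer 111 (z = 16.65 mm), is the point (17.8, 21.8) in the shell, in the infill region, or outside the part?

infill

At z = 16.65 mm: the cube is not intersected at this z (z outside [0, 16.5]); the 18.5×13 cube at (16, 15.5) contributes its full rectangle; the cube at (5, 8.5) is present — its section is the full 26×8.5 rectangle; Combining (union): the regions partially overlap (shared area 22.50 mm²), so overlapping operands fuse into one piece — 1 connected region. Overall, the cross-section is a single solid region. The nearest boundary edge runs (16.00, 17.00)→(16.00, 28.50); distance from the point to it = 1.80 mm. The point is inside the cross-section and 1.80 mm from the nearest boundary — more than the 0.8 mm shell width (2 × 0.4), so it's in the infill interior.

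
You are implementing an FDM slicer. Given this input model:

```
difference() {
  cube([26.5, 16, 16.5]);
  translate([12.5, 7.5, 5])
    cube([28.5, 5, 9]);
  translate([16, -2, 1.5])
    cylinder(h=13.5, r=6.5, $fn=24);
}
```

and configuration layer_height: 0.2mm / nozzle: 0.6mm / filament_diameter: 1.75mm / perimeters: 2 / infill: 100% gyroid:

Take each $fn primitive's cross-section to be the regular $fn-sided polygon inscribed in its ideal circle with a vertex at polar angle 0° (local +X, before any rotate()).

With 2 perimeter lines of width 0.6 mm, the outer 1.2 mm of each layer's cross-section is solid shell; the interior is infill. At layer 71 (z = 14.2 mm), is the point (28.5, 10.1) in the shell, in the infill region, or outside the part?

At z = 14.2 mm: the 26.5×16 cube contributes its full rectangle; the cube at (12.5, 7.5) is absent (z outside [5, 14]); the r=6.5 cylinder at (16, -2) contributes a regular 24-gon of circumradius 6.5; Taking the first minus the rest: starting from the 26.5×16 cube, the r=6.5 cylinder at (16, -2) partially overlaps it — only the 40.17 mm² overlap (of its 131.22 mm²) is removed, clipping the outline — 1 connected region. Overall, the cross-section is a single solid region. The nearest boundary edge runs (26.50, 16.00)→(26.50, 0.00); distance from the point to it = 2.00 mm. The point is not inside any of the regions above, so it lies outside the cross-section (2.00 mm from the nearest boundary).

outside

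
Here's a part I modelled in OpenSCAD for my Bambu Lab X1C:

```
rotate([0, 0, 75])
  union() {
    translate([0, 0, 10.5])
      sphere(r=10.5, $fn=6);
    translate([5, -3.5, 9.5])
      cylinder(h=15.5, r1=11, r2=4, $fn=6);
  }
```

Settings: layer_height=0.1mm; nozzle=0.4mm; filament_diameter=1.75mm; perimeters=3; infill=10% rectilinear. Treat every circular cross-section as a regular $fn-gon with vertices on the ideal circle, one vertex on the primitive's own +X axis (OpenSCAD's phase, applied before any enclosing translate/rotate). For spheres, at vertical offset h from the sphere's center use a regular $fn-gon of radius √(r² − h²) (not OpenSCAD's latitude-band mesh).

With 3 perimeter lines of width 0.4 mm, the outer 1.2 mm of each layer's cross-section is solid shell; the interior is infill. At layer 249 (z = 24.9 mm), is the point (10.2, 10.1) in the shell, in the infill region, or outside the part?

At z = 24.9 mm: the sphere does not reach this height (|z−center|=14.400 > r=10.5); the cone at (5, -3.5): at t=0.994 of its height the radius interpolates to r₁+(r₂−r₁)t = 4.045, giving a regular 6-gon of that circumradius; Taking the union: only the cone at (5, -3.5) is present, so the union is just that shape — 1 connected region; (rotated 75° about Z; rotation is an isometry so areas/perimeters/island counts are preserved). Overall, the cross-section is a single solid region. Undo the 75° rotation: the query point maps to (12.396, -7.238) in the un-rotated model frame. The nearest boundary edge runs (7.02, -7.00)→(9.05, -3.50); distance from the point to it = 4.77 mm. The point is not inside any of the regions above, so it lies outside the cross-section (4.77 mm from the nearest boundary).

outside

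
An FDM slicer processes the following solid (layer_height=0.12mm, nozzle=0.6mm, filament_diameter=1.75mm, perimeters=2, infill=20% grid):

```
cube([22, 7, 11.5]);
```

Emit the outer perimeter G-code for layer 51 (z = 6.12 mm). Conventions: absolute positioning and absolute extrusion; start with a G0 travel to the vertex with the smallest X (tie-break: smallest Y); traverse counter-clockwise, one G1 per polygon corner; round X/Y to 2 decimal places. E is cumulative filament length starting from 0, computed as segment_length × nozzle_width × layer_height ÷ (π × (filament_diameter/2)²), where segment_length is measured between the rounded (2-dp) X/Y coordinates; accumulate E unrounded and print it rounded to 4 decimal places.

G0 X0.00 Y0.00 Z6.12
G1 X22.00 Y0.00 E0.6586
G1 X22.00 Y7.00 E0.8681
G1 X0.00 Y7.00 E1.5266
G1 X0.00 Y0.00 E1.7362

At z = 6.12 mm: the cube (footprint 22×7) is included at this height. The outline is a single polygon with 4 vertices. Extrusion per mm of travel: 0.6 × 0.12 / (π × 0.875²) = 0.029934. Accumulating E over each segment gives final E = 1.7362.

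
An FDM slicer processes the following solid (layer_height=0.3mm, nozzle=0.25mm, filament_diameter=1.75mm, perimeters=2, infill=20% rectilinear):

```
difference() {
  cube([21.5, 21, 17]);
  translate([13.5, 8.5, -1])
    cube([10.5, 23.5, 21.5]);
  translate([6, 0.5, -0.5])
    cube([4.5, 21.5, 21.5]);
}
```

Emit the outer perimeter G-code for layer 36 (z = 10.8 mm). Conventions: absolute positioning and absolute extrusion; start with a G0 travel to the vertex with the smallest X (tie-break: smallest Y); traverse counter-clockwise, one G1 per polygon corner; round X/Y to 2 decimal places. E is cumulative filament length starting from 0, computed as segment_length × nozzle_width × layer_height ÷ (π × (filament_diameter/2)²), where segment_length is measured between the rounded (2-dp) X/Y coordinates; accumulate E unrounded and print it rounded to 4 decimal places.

At z = 10.8 mm: the cube is present — its section is the full 21.5×21 rectangle; the cube at (13.5, 8.5) is present — its section is the full 10.5×23.5 rectangle; the 4.5×21.5 cube at (6, 0.5) contributes its full rectangle; Taking the first minus the rest: starting from the 21.5×21 cube, the 10.5×23.5 cube at (13.5, 8.5) partially overlaps it — only the 100.00 mm² overlap (of its 246.75 mm²) is removed, clipping the outline; the 4.5×21.5 cube at (6, 0.5) partially overlaps it — only the 92.25 mm² overlap (of its 96.75 mm²) is removed, clipping the outline — 1 connected region. The outline is a single polygon with 10 vertices. Extrusion per mm of travel: 0.25 × 0.3 / (π × 0.875²) = 0.031181. Accumulating E over each segment gives final E = 3.9289.

G0 X0.00 Y0.00 Z10.80
G1 X21.50 Y0.00 E0.6704
G1 X21.50 Y8.50 E0.9354
G1 X13.50 Y8.50 E1.1849
G1 X13.50 Y21.00 E1.5747
G1 X10.50 Y21.00 E1.6682
G1 X10.50 Y0.50 E2.3074
G1 X6.00 Y0.50 E2.4477
G1 X6.00 Y21.00 E3.0870
G1 X0.00 Y21.00 E3.2740
G1 X0.00 Y0.00 E3.9289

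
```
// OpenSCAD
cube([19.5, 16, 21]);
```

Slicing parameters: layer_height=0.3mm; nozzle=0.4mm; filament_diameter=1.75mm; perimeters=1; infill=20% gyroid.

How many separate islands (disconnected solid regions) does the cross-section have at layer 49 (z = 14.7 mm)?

1

At z = 14.7 mm: the cube (footprint 19.5×16) is included at this height. Overall, the cross-section is a single solid region. Island count = 1.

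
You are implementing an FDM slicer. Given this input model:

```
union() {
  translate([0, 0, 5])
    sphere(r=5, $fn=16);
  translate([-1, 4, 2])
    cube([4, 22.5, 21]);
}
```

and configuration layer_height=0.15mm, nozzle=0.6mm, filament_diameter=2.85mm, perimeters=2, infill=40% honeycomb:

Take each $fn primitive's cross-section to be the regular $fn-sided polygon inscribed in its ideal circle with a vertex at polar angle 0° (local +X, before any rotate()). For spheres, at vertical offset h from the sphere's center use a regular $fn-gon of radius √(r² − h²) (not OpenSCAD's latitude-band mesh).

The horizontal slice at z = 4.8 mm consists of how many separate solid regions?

At z = 4.8 mm: the sphere: section is a regular 16-gon, circumradius = √(r²−h²) = √(5²−0.2²) = 4.996; the 4×22.5 cube at (-1, 4) contributes its full rectangle; Merging all regions: the regions partially overlap (shared area 2.72 mm²), so overlapping operands fuse into one piece — 1 connected region. The result has 1 disconnected region.

1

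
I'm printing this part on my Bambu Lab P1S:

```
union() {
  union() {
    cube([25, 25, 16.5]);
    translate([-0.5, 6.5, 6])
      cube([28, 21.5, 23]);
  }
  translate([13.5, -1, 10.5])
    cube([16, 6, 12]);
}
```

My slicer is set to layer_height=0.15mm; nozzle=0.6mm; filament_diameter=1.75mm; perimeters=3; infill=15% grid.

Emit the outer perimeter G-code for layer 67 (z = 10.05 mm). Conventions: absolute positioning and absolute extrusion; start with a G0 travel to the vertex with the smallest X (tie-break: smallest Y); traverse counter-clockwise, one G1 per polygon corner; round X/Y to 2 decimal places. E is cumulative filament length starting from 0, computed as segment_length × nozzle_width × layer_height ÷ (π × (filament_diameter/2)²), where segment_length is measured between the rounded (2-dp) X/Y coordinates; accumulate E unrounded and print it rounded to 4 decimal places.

At z = 10.05 mm: the cube is present — its section is the full 25×25 rectangle; the 28×21.5 cube at (-0.5, 6.5) contributes its full rectangle; Merging all regions: the regions partially overlap (shared area 462.50 mm²), so overlapping operands fuse into one piece — 1 connected region; the cube at (13.5, -1) is not intersected at this z (z outside [10.5, 22.5]); Taking the union: only that combined region is present, so the union is just that shape — 1 connected region. The outline is a single polygon with 8 vertices. Extrusion per mm of travel: 0.6 × 0.15 / (π × 0.875²) = 0.037418. Accumulating E over each segment gives final E = 4.1908.

G0 X-0.50 Y6.50 Z10.05
G1 X0.00 Y6.50 E0.0187
G1 X0.00 Y0.00 E0.2619
G1 X25.00 Y0.00 E1.1974
G1 X25.00 Y6.50 E1.4406
G1 X27.50 Y6.50 E1.5341
G1 X27.50 Y28.00 E2.3386
G1 X-0.50 Y28.00 E3.3863
G1 X-0.50 Y6.50 E4.1908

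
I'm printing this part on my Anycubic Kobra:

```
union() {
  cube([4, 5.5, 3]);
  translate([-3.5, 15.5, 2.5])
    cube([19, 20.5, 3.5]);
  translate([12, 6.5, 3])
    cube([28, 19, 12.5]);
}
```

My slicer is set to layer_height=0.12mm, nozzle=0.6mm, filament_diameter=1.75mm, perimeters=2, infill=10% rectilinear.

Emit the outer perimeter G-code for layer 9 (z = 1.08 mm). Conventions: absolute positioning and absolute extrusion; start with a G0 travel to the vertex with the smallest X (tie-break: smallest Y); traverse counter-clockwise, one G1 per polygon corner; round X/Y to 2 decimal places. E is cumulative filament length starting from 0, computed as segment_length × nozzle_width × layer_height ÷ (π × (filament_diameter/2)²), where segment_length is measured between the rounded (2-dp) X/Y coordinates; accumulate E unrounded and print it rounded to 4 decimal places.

G0 X0.00 Y0.00 Z1.08
G1 X4.00 Y0.00 E0.1197
G1 X4.00 Y5.50 E0.2844
G1 X0.00 Y5.50 E0.4041
G1 X0.00 Y0.00 E0.5687

At z = 1.08 mm: the cube is present — its section is the full 4×5.5 rectangle; the cube at (-3.5, 15.5) is absent (z outside [2.5, 6]); the cube at (12, 6.5) is not intersected at this z (z outside [3, 15.5]); Merging all regions: only the 4×5.5 cube is present, so the union is just that shape — 1 connected region. The outline is a single polygon with 4 vertices. Extrusion per mm of travel: 0.6 × 0.12 / (π × 0.875²) = 0.029934. Accumulating E over each segment gives final E = 0.5687.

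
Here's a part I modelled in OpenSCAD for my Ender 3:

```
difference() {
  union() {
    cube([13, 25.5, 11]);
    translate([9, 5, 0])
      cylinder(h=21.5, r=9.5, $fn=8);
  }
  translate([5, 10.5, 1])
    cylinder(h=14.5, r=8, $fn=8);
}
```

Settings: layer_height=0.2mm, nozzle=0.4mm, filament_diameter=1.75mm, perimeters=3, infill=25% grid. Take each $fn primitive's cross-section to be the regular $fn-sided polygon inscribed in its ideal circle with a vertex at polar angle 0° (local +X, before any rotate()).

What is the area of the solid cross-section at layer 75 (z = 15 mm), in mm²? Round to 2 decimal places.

At z = 15 mm: the cube is absent (z outside [0, 11]); the r=9.5 cylinder at (9, 5) contributes a regular 8-gon of circumradius 9.5 (area = (8/2)·9.500²·sin(360°/8) = 255.27 mm²); Taking the union: only the r=9.5 cylinder at (9, 5) is present, so the union is just that shape — area = 255.27 mm²; the cylinder at (5, 10.5): section is a regular 8-gon, circumradius r=8 (area = (8/2)·8.000²·sin(360°/8) = 181.02 mm²); After the difference (first − rest): starting from the result so far (255.27 mm²), the r=8 cylinder at (5, 10.5) partially overlaps it — only the 105.86 mm² overlap (of its 181.02 mm²) is removed, clipping the outline — area = 149.41 mm². Overall, the cross-section is a single solid region. Net area = 149.41 mm².

149.41 mm²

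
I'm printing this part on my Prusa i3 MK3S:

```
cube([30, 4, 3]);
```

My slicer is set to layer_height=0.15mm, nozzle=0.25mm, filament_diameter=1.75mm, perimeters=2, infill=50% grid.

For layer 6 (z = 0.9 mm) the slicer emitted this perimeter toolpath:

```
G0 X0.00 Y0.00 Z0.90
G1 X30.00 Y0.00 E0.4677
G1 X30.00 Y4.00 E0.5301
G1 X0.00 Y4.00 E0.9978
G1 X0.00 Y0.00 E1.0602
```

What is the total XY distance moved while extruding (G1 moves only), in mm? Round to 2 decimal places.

Sum the Euclidean lengths of each G1 segment: total = 68.00 mm.

68.00 mm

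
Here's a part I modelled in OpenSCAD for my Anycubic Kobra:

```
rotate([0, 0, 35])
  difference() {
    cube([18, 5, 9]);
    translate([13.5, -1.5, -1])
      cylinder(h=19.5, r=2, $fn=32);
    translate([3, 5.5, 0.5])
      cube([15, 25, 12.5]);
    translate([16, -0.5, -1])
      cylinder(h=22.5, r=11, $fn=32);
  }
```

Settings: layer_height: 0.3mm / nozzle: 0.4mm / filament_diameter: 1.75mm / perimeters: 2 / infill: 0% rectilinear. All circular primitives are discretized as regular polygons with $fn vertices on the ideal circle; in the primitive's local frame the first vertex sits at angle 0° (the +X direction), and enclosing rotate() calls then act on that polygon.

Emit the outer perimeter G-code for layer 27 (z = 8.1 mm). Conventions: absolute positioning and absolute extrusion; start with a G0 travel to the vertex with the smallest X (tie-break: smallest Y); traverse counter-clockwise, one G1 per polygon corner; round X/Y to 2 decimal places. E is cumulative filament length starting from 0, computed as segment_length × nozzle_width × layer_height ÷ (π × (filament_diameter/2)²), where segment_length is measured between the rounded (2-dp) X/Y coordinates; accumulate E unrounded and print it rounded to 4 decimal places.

G0 X-2.87 Y4.10 Z8.10
G1 X0.00 Y0.00 E0.2497
G1 X4.14 Y2.90 E0.5019
G1 X3.32 Y4.34 E0.5845
G1 X2.65 Y6.39 E0.6921
G1 X2.48 Y7.84 E0.7650
G1 X-2.87 Y4.10 E1.0906

At z = 8.1 mm: the 18×5 cube contributes its full rectangle; the r=2 cylinder at (13.5, -1.5) contributes a regular 32-gon of circumradius 2; the 15×25 cube at (3, 5.5) contributes its full rectangle; the r=11 cylinder at (16, -0.5) gives a regular 32-gon of circumradius 11 (constant along its height); Subtracting the remaining from the first: starting from the 18×5 cube, the r=2 cylinder at (13.5, -1.5) partially overlaps it — only the 0.89 mm² overlap (of its 12.49 mm²) is removed, clipping the outline; the 15×25 cube at (3, 5.5) misses the remaining region (no effect); the r=11 cylinder at (16, -0.5) partially overlaps it — only the 61.29 mm² overlap (of its 377.69 mm²) is removed, clipping the outline — 1 connected region; (rotated 35° about Z; rotation is an isometry so areas/perimeters/island counts are preserved). The outline is a single polygon with 6 vertices. Extrusion per mm of travel: 0.4 × 0.3 / (π × 0.875²) = 0.049890. Accumulating E over each segment gives final E = 1.0906.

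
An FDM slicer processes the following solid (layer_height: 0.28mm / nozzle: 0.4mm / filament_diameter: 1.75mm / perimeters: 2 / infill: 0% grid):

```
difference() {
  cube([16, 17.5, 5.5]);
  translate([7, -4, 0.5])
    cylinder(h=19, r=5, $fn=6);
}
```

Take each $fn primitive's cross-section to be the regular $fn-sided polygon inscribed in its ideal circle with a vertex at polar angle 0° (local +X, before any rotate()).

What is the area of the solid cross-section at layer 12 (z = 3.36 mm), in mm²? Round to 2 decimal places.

278.29 mm²

At z = 3.36 mm: the 16×17.5 cube contributes its full rectangle (area 280.00 mm²); the cylinder at (7, -4): section is a regular 6-gon, circumradius r=5 (area = (6/2)·5.000²·sin(360°/6) = 64.95 mm²); After the difference (first − rest): starting from the 16×17.5 cube (280.00 mm²), the r=5 cylinder at (7, -4) partially overlaps it — only the 1.71 mm² overlap (of its 64.95 mm²) is removed, clipping the outline — area = 278.29 mm². Overall, the cross-section is a single solid region. Net area = 278.29 mm².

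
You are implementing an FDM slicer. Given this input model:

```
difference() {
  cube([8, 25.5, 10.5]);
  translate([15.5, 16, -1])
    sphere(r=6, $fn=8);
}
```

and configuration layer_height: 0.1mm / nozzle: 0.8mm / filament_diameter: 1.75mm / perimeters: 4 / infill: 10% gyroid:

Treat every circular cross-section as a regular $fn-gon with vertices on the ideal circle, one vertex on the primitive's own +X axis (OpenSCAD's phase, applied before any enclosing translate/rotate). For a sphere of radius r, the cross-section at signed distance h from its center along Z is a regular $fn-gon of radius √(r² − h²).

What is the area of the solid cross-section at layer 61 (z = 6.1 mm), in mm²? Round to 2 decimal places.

At z = 6.1 mm: the cube (footprint 8×25.5) is included at this height (area 204.00 mm²); the sphere at (15.5, 16) does not reach this height (|z−center|=7.100 > r=6); Subtracting the remaining from the first: none of the subtracted shapes is present at this height, so the 8×25.5 cube is unchanged — area = 204.00 mm². Overall, the cross-section is a single solid region. Net area = 204.00 mm².

204.00 mm²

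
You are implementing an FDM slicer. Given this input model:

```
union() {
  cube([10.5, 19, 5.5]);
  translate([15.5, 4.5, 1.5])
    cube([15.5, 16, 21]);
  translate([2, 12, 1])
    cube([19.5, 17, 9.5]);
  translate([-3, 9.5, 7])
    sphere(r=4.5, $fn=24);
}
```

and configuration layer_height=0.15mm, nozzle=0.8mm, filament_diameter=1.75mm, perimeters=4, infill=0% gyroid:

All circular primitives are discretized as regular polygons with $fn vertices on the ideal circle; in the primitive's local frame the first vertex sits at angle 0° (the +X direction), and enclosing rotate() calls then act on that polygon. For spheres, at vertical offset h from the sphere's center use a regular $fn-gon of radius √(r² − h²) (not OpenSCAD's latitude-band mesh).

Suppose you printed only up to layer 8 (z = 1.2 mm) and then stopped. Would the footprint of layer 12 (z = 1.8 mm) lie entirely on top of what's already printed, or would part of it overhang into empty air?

part overhangs

Compare the two slices. At z = 1.2: the 10.5×19 cube contributes its full rectangle (area 199.50 mm²); the cube at (15.5, 4.5) does not reach this height (z outside [1.5, 22.5]); the cube at (2, 12) (footprint 19.5×17) is included at this height (area 331.50 mm²); the sphere at (-3, 9.5) is absent (|z−center|=5.800 > r=4.5); Combining (union): the regions partially overlap — summed areas 531.00 mm² minus the doubly-counted overlap 59.50 mm² gives 471.50 mm² — area = 471.50 mm². At z = 1.8: the cube (footprint 10.5×19) is included at this height (area 199.50 mm²); the cube at (15.5, 4.5) is present — its section is the full 15.5×16 rectangle (area 248.00 mm²); the cube at (2, 12) (footprint 19.5×17) is included at this height (area 331.50 mm²); the sphere at (-3, 9.5) is absent (|z−center|=5.200 > r=4.5); Taking the union: the regions partially overlap — summed areas 779.00 mm² minus the doubly-counted overlap 110.50 mm² gives 668.50 mm² — area = 668.50 mm². Checking containment: at z = 1.8 the cross-section extends beyond the z = 1.2 cross-section by about 197.00 mm².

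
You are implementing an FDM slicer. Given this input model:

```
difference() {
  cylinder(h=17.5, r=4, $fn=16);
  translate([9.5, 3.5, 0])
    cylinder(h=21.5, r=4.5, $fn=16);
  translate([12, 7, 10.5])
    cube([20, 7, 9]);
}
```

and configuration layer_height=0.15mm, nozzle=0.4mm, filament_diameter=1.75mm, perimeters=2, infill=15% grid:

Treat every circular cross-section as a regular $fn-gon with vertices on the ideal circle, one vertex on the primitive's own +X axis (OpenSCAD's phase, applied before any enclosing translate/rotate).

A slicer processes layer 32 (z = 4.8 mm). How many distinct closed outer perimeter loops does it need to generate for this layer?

1

At z = 4.8 mm: the cylinder: section is a regular 16-gon, circumradius r=4; the r=4.5 cylinder at (9.5, 3.5) contributes a regular 16-gon of circumradius 4.5; the cube at (12, 7) is not intersected at this z (z outside [10.5, 19.5]); Taking the first minus the rest: starting from the r=4 cylinder, the r=4.5 cylinder at (9.5, 3.5) misses the remaining region (no effect) — 1 connected region. The result has 1 disconnected region.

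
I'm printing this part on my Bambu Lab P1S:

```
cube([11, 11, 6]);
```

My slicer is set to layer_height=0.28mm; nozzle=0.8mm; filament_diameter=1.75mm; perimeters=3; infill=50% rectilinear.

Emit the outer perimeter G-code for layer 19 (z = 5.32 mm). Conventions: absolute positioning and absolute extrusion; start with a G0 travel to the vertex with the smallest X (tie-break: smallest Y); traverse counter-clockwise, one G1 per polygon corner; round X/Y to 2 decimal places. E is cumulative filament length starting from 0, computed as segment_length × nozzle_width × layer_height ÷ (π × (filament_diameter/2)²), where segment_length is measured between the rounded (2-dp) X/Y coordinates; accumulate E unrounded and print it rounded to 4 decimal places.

At z = 5.32 mm: the 11×11 cube contributes its full rectangle. The outline is a single polygon with 4 vertices. Extrusion per mm of travel: 0.8 × 0.28 / (π × 0.875²) = 0.093128. Accumulating E over each segment gives final E = 4.0976.

G0 X0.00 Y0.00 Z5.32
G1 X11.00 Y0.00 E1.0244
G1 X11.00 Y11.00 E2.0488
G1 X0.00 Y11.00 E3.0732
G1 X0.00 Y0.00 E4.0976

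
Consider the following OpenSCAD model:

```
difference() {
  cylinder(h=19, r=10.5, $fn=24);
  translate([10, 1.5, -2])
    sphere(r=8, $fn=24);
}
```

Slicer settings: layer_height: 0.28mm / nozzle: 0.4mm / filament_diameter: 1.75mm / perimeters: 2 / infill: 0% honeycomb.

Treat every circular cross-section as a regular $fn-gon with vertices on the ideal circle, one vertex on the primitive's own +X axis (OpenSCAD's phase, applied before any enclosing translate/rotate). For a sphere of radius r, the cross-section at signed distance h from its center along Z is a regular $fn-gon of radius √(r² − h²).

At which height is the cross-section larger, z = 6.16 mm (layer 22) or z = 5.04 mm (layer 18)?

Layer 22 (z = 6.16): the cylinder: section is a regular 24-gon, circumradius r=10.5 (area = (24/2)·10.500²·sin(360°/24) = 342.42 mm²); the sphere at (10, 1.5) is absent (|z−center|=8.160 > r=8); After the difference (first − rest): none of the subtracted shapes is present at this height, so the r=10.5 cylinder is unchanged — area = 342.42 mm². So its area = 342.42 mm². Layer 18 (z = 5.04): the r=10.5 cylinder gives a regular 24-gon of circumradius 10.5 (constant along its height) (area = (24/2)·10.500²·sin(360°/24) = 342.42 mm²); the r=8 sphere at (10, 1.5) contributes a regular 24-gon of circumradius √(8²−7.04²) = 3.800 (area = (24/2)·3.800²·sin(360°/24) = 44.84 mm²); After the difference (first − rest): starting from the r=10.5 cylinder (342.42 mm²), the r=8 sphere at (10, 1.5) partially overlaps it — only the 23.13 mm² overlap (of its 44.84 mm²) is removed, clipping the outline — area = 319.28 mm². So its area = 319.28 mm². Layer 22 is larger (342.42 vs 319.28 mm²).

layer 22 (z = 6.16 mm)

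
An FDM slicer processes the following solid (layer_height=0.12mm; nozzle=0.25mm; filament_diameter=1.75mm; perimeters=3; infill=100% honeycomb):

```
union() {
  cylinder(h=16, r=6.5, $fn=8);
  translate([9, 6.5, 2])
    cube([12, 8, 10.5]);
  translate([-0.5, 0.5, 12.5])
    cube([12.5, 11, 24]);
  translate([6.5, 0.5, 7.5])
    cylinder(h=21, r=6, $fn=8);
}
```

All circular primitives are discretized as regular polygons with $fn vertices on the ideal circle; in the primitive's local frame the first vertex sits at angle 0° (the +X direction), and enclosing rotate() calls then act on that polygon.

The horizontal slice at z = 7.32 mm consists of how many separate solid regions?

2

At z = 7.32 mm: the cylinder: section is a regular 8-gon, circumradius r=6.5; the 12×8 cube at (9, 6.5) contributes its full rectangle; the cube at (-0.5, 0.5) does not reach this height (z outside [12.5, 36.5]); the cylinder at (6.5, 0.5) is absent (z outside [7.5, 28.5]); Combining (union): the 2 present regions are separate (no shared area or edge), so areas and boundary lengths simply add and each stays a separate island — 2 connected regions. The result has 2 disconnected regions.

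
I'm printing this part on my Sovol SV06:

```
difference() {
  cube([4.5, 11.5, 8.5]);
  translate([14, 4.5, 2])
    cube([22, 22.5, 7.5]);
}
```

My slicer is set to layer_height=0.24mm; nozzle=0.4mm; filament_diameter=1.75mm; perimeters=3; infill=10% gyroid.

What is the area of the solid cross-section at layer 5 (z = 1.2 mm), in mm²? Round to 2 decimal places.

51.75 mm²

At z = 1.2 mm: the cube (footprint 4.5×11.5) is included at this height (area 51.75 mm²); the cube at (14, 4.5) is not intersected at this z (z outside [2, 9.5]); Subtracting the remaining from the first: none of the subtracted shapes is present at this height, so the 4.5×11.5 cube is unchanged — area = 51.75 mm². Overall, the cross-section is a single solid region. Net area = 51.75 mm².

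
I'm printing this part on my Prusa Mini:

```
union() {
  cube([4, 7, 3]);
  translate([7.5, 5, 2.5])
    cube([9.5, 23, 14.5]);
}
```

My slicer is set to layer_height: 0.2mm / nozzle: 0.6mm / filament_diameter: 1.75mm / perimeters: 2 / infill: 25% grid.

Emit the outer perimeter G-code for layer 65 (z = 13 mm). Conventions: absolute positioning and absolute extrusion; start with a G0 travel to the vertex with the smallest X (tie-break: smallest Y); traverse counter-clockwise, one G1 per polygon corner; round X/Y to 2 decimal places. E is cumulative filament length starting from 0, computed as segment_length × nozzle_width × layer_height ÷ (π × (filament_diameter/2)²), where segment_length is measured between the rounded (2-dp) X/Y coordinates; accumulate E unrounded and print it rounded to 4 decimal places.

At z = 13 mm: the cube is absent (z outside [0, 3]); the cube at (7.5, 5) (footprint 9.5×23) is included at this height; Combining (union): only the 9.5×23 cube at (7.5, 5) is present, so the union is just that shape — 1 connected region. The outline is a single polygon with 4 vertices. Extrusion per mm of travel: 0.6 × 0.2 / (π × 0.875²) = 0.049890. Accumulating E over each segment gives final E = 3.2429.

G0 X7.50 Y5.00 Z13.00
G1 X17.00 Y5.00 E0.4740
G1 X17.00 Y28.00 E1.6214
G1 X7.50 Y28.00 E2.0954
G1 X7.50 Y5.00 E3.2429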